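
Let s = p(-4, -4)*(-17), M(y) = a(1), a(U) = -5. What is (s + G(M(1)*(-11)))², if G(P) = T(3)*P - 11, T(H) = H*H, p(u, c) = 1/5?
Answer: 5774409/25 ≈ 2.3098e+5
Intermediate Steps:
p(u, c) = ⅕
M(y) = -5
s = -17/5 (s = (⅕)*(-17) = -17/5 ≈ -3.4000)
T(H) = H²
G(P) = -11 + 9*P (G(P) = 3²*P - 11 = 9*P - 11 = -11 + 9*P)
(s + G(M(1)*(-11)))² = (-17/5 + (-11 + 9*(-5*(-11))))² = (-17/5 + (-11 + 9*55))² = (-17/5 + (-11 + 495))² = (-17/5 + 484)² = (2403/5)² = 5774409/25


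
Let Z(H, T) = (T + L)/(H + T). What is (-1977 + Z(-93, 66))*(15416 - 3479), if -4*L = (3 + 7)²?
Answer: -212558180/9 ≈ -2.3618e+7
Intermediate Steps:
L = -25 (L = -(3 + 7)²/4 = -¼*10² = -¼*100 = -25)
Z(H, T) = (-25 + T)/(H + T) (Z(H, T) = (T - 25)/(H + T) = (-25 + T)/(H + T))
(-1977 + Z(-93, 66))*(15416 - 3479) = (-1977 + (-25 + 66)/(-93 + 66))*(15416 - 3479) = (-1977 + 41/(-27))*11937 = (-1977 - 1/27*41)*11937 = (-1977 - 41/27)*11937 = -53420/27*11937 = -212558180/9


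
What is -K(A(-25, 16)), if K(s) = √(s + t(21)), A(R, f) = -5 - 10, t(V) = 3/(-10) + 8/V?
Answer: -I*√657930/210 ≈ -3.8625*I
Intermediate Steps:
t(V) = -3/10 + 8/V (t(V) = 3*(-⅒) + 8/V = -3/10 + 8/V)
A(R, f) = -15
K(s) = √(17/210 + s) (K(s) = √(s + (-3/10 + 8/21)) = √(s + 17/210) = √(17/210 + s))
-K(A(-25, 16)) = -√(3570 + 44100*(-15))/210 = -√(3570 - 661500)/210 = -√(-657930)/210 = -I*√657930/210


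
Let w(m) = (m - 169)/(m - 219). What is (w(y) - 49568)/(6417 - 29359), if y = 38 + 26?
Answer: 1536587/711202 ≈ 2.1605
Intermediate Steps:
y = 64
w(m) = (-169 + m)/(-219 + m)
(w(y) - 49568)/(6417 - 29359) = ((-169 + 64)/(-219 + 64) - 49568)/(6417 - 29359) = (-105/(-155) - 49568)/(-22942) = (-1/155*(-105) - 49568)*(-1/22942) = (21/31 - 49568)*(-1/22942) = -1536587/31*(-1/22942) = 1536587/711202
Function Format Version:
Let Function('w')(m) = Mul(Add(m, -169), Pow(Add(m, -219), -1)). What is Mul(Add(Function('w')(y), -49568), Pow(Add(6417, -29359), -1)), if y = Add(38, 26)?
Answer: Rational(1536587, 711202) ≈ 2.1605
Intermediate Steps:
y = 64
Function('w')(m) = Mul(Pow(Add(-219, m), -1), Add(-169, m)) (Function('w')(m) = Mul(Add(-169, m), Pow(Add(-219, m), -1)) = Mul(Pow(Add(-219, m), -1), Add(-169, m)))
Mul(Add(Function('w')(y), -49568), Pow(Add(6417, -29359), -1)) = Mul(Add(Mul(Pow(Add(-219, 64), -1), Add(-169, 64)), -49568), Pow(Add(6417, -29359), -1)) = Mul(Add(Mul(Pow(-155, -1), -105), -49568), Pow(-22942, -1)) = Mul(Add(Mul(Rational(-1, 155), -105), -49568), Rational(-1, 22942)) = Mul(Add(Rational(21, 31), -49568), Rational(-1, 22942)) = Mul(Rational(-1536587, 31), Rational(-1, 22942)) = Rational(1536587, 711202)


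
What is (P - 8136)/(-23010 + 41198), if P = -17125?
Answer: -25261/18188 ≈ -1.3889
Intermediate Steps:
(P - 8136)/(-23010 + 41198) = (-17125 - 8136)/(-23010 + 41198) = -25261/18188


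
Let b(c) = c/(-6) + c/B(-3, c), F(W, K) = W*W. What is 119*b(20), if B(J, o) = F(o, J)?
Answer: -23443/60 ≈ -390.72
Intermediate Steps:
F(W, K) = W²
B(J, o) = o²
b(c) = 1/c - c/6 (b(c) = c/(-6) + c/(c²) = c*(-⅙) + c/c² = -c/6 + 1/c = 1/c - c/6)
119*b(20) = 119*(1/20 - ⅙*20) = 119*(1/20 - 10/3) = 119*(-197/60) = -23443/60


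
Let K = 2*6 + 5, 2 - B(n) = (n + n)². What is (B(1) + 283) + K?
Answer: 298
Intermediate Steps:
B(n) = 2 - 4*n² (B(n) = 2 - (n + n)² = 2 - (2*n)² = 2 - 4*n²)
K = 17 (K = 12 + 5 = 17)
(B(1) + 283) + K = ((2 - 4*1²) + 283) + 17 = ((2 - 4*1) + 283) + 17 = ((2 - 4) + 283) + 17 = (-2 + 283) + 17 = 281 + 17 = 298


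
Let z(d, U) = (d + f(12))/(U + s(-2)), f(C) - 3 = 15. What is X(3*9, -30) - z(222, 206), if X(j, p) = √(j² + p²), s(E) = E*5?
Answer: -60/49 + 3*√181 ≈ 39.136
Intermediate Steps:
s(E) = 5*E
f(C) = 18 (f(C) = 3 + 15 = 18)
z(d, U) = (18 + d)/(-10 + U) (z(d, U) = (d + 18)/(U + 5*(-2)) = (18 + d)/(U - 10) = (18 + d)/(-10 + U))
X(3*9, -30) - z(222, 206) = √((3*9)² + (-30)²) - (18 + 222)/(-10 + 206) = √(27² + 900) - 240/196 = √(729 + 900) - 240/196 = √1629 - 1*60/49 = 3*√181 - 60/49 = -60/49 + 3*√181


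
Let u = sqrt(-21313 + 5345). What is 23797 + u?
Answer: 23797 + 4*I*sqrt(998) ≈ 23797.0 + 126.36*I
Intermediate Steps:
u = 4*I*sqrt(998) (u = sqrt(-15968) = 4*I*sqrt(998) ≈ 126.36*I)
23797 + u = 23797 + 4*I*sqrt(998)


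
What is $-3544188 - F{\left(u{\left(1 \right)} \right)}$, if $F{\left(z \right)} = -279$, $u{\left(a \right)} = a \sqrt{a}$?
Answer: $-3543909$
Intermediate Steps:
$u{\left(a \right)} = a^{\frac{3}{2}}$
$-3544188 - F{\left(u{\left(1 \right)} \right)} = -3544188 - -279 = -3544188 + 279 = -3543909$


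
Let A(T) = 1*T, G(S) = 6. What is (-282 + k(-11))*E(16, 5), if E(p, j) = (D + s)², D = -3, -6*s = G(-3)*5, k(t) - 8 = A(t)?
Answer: -18240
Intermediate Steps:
A(T) = T
k(t) = 8 + t
s = -5 ≈ -5.0000
E(p, j) = 64 (E(p, j) = (-3 - 5)² = (-8)² = 64)
(-282 + k(-11))*E(16, 5) = (-282 + (8 - 11))*64 = (-282 - 3)*64 = -285*64 = -18240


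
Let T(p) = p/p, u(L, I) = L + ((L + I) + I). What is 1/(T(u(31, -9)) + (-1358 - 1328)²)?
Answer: 1/7214597 ≈ 1.3861e-7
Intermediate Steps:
u(L, I) = 2*I + 2*L (u(L, I) = L + ((I + L) + I) = L + (L + 2*I) = 2*I + 2*L)
T(p) = 1
1/(T(u(31, -9)) + (-1358 - 1328)²) = 1/(1 + (-1358 - 1328)²) = 1/(1 + (-2686)²) = 1/(1 + 7214596) = 1/7214597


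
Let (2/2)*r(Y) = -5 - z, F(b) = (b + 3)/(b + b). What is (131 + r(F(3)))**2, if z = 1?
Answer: 15625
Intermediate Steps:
F(b) = (3 + b)/(2*b) (F(b) = (3 + b)/((2*b)) = (3 + b)*(1/(2*b)) = (3 + b)/(2*b))
r(Y) = -6 (r(Y) = -5 - 1*1 = -5 - 1 = -6)
(131 + r(F(3)))**2 = (131 - 6)**2 = 125**2 = 15625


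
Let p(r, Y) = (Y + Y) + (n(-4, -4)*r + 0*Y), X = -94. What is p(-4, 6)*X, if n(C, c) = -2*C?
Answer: 1880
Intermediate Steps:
p(r, Y) = 2*Y + 8*r (p(r, Y) = (Y + Y) + ((-2*(-4))*r + 0*Y) = 2*Y + (8*r + 0) = 2*Y + 8*r)
p(-4, 6)*X = (2*6 + 8*(-4))*(-94) = (12 - 32)*(-94) = -20*(-94) = 1880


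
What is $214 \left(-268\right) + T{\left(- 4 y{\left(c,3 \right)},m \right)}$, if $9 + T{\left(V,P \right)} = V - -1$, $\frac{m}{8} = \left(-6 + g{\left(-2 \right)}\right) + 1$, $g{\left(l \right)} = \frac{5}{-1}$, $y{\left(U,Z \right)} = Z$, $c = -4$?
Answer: $-57372$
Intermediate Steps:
$g{\left(l \right)} = -5$ ($g{\left(l \right)} = 5 \left(-1\right) = -5$)
$m = -80$ ($m = 8 \left(\left(-6 - 5\right) + 1\right) = 8 \left(-11 + 1\right) = 8 \left(-10\right) = -80$)
$T{\left(V,P \right)} = -8 + V$ ($T{\left(V,P \right)} = -9 + \left(V - -1\right) = -9 + \left(V + 1\right) = -9 + \left(1 + V\right) = -8 + V$)
$214 \left(-268\right) + T{\left(- 4 y{\left(c,3 \right)},m \right)} = 214 \left(-268\right) - 20 = -57352 - 20 = -57372$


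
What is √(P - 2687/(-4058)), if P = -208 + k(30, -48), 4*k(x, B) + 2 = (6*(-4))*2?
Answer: I*√905037479/2029 ≈ 14.827*I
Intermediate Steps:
k(x, B) = -25/2 (k(x, B) = -½ + ((6*(-4))*2)/4 = -½ + (-24*2)/4 = -½ + (¼)*(-48) = -½ - 12 = -25/2)
P = -441/2 (P = -208 - 25/2 = -441/2 ≈ -220.50)
√(P - 2687/(-4058)) = √(-441/2 - 2687/(-4058)) = √(-441/2 - 2687*(-1/4058)) = √(-441/2 + 2687/4058) = √(-446051/2029) = I*√905037479/2029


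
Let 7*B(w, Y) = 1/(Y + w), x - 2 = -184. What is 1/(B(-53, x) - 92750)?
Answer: -1645/152573751 ≈ -1.0782e-5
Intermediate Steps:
x = -182 (x = 2 - 184 = -182)
B(w, Y) = 1/(7*(Y + w))
1/(B(-53, x) - 92750) = 1/(1/(7*(-182 - 53)) - 92750) = 1/((⅐)/(-235) - 92750) = 1/((⅐)*(-1/235) - 92750) = 1/(-1/1645 - 92750) = 1/(-152573751/1645) = -1645/152573751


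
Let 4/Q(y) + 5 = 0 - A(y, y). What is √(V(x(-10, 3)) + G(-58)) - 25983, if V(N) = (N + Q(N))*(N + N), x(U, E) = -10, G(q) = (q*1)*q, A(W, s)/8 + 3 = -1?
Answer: -25983 + 86*√39/9 ≈ -25923.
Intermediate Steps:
A(W, s) = -32 (A(W, s) = -24 + 8*(-1) = -24 - 8 = -32)
G(q) = q² (G(q) = q*q = q²)
Q(y) = 4/27 (Q(y) = 4/(-5 + (0 - 1*(-32))) = 4/(-5 + (0 + 32)) = 4/(-5 + 32) = 4/27)
V(N) = 2*N*(4/27 + N) (V(N) = (N + 4/27)*(N + N) = (4/27 + N)*(2*N) = 2*N*(4/27 + N))
√(V(x(-10, 3)) + G(-58)) - 25983 = √((2/27)*(-10)*(4 + 27*(-10)) + (-58)²) - 25983 = √((2/27)*(-10)*(4 - 270) + 3364) - 25983 = √((2/27)*(-10)*(-266) + 3364) - 25983 = √(5320/27 + 3364) - 25983 = √(96148/27) - 25983 = 86*√39/9 - 25983 = -25983 + 86*√39/9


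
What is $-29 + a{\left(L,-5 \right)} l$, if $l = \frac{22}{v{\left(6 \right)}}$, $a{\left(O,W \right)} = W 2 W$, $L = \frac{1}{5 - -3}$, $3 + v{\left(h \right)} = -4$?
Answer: $- \frac{1303}{7} \approx -186.14$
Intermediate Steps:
$v{\left(h \right)} = -7$ ($v{\left(h \right)} = -3 - 4 = -7$)
$L = \frac{1}{8}$ ($L = \frac{1}{5 + 3} = \frac{1}{8} \approx 0.125$)
$a{\left(O,W \right)} = 2 W^{2}$ ($a{\left(O,W \right)} = 2 W W = 2 W^{2}$)
$l = - \frac{22}{7}$ ($l = \frac{22}{-7} = 22 \left(- \frac{1}{7}\right) = - \frac{22}{7} \approx -3.1429$)
$-29 + a{\left(L,-5 \right)} l = -29 + 2 \left(-5\right)^{2} \left(- \frac{22}{7}\right) = -29 + 2 \cdot 25 \left(- \frac{22}{7}\right) = -29 + 50 \left(- \frac{22}{7}\right) = -29 - \frac{1100}{7} = - \frac{1303}{7}$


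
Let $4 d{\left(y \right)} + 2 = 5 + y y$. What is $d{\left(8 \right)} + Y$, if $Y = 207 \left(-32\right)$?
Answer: $- \frac{26429}{4} \approx -6607.3$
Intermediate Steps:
$d{\left(y \right)} = \frac{3}{4} + \frac{y^{2}}{4}$ ($d{\left(y \right)} = - \frac{1}{2} + \frac{5 + y y}{4} = - \frac{1}{2} + \frac{5 + y^{2}}{4} = - \frac{1}{2} + \left(\frac{5}{4} + \frac{y^{2}}{4}\right) = \frac{3}{4} + \frac{y^{2}}{4}$)
$Y = -6624$
$d{\left(8 \right)} + Y = \left(\frac{3}{4} + \frac{8^{2}}{4}\right) - 6624 = \left(\frac{3}{4} + \frac{1}{4} \cdot 64\right) - 6624 = \left(\frac{3}{4} + 16\right) - 6624 = \frac{67}{4} - 6624 = - \frac{26429}{4}$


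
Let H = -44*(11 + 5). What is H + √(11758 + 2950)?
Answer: -704 + 2*√3677 ≈ -582.72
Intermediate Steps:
H = -704 (H = -44*16 = -704)
H + √(11758 + 2950) = -704 + √(11758 + 2950) = -704 + √14708 = -704 + 2*√3677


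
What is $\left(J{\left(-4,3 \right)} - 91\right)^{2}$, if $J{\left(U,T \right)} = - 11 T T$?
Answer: $36100$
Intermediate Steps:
$J{\left(U,T \right)} = - 11 T^{2}$
$\left(J{\left(-4,3 \right)} - 91\right)^{2} = \left(- 11 \cdot 3^{2} - 91\right)^{2} = \left(\left(-11\right) 9 - 91\right)^{2} = \left(-99 - 91\right)^{2} = \left(-190\right)^{2} = 36100$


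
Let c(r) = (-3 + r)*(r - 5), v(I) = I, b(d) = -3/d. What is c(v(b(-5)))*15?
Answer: 792/5 ≈ 158.40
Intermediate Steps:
c(r) = (-5 + r)*(-3 + r) (c(r) = (-3 + r)*(-5 + r) = (-5 + r)*(-3 + r))
c(v(b(-5)))*15 = (15 + (-3/(-5))**2 - (-24)/(-5))*15 = (15 + (-3*(-1/5))**2 - (-24)*(-1)/5)*15 = (15 + (3/5)**2 - 8*3/5)*15 = (15 + 9/25 - 24/5)*15 = (264/25)*15 = 792/5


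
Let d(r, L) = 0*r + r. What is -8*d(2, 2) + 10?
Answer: -6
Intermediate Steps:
d(r, L) = r (d(r, L) = 0 + r = r)
-8*d(2, 2) + 10 = -8*2 + 10 = -16 + 10 = -6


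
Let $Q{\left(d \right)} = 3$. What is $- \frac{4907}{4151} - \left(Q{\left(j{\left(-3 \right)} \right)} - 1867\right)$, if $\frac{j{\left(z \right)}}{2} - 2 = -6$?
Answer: $\frac{1104651}{593} \approx 1862.8$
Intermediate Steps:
$j{\left(z \right)} = -8$ ($j{\left(z \right)} = 4 + 2 \left(-6\right) = 4 - 12 = -8$)
$- \frac{4907}{4151} - \left(Q{\left(j{\left(-3 \right)} \right)} - 1867\right) = - \frac{4907}{4151} - \left(3 - 1867\right) = \left(-4907\right) \frac{1}{4151} - -1864 = - \frac{701}{593} + 1864 = \frac{1104651}{593}$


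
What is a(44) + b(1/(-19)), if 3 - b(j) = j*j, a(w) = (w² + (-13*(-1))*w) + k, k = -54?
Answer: 886976/361 ≈ 2457.0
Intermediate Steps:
a(w) = -54 + w² + 13*w (a(w) = (w² + (-13*(-1))*w) - 54 = (w² + 13*w) - 54 = -54 + w² + 13*w)
b(j) = 3 - j² (b(j) = 3 - j*j = 3 - j²)
a(44) + b(1/(-19)) = (-54 + 44² + 13*44) + (3 - (1/(-19))²) = (-54 + 1936 + 572) + (3 - (-1/19)²) = 2454 + (3 - 1*1/361) = 2454 + (3 - 1/361) = 2454 + 1082/361 = 886976/361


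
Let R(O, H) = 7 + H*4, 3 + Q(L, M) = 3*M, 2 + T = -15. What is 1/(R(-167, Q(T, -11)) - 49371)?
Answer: -1/49508 ≈ -2.0199e-5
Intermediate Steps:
T = -17 (T = -2 - 15 = -17)
Q(L, M) = -3 + 3*M
R(O, H) = 7 + 4*H
1/(R(-167, Q(T, -11)) - 49371) = 1/((7 + 4*(-3 + 3*(-11))) - 49371) = 1/((7 + 4*(-3 - 33)) - 49371) = 1/((7 + 4*(-36)) - 49371) = 1/((7 - 144) - 49371) = 1/(-137 - 49371) = 1/(-49508) = -1/49508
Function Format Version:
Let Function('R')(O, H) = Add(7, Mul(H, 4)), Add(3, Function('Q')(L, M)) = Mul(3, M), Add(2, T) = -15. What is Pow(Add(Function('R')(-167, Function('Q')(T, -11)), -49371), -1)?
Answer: Rational(-1, 49508) ≈ -2.0199e-5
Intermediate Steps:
T = -17 (T = Add(-2, -15) = -17)
Function('Q')(L, M) = Add(-3, Mul(3, M))
Function('R')(O, H) = Add(7, Mul(4, H))
Pow(Add(Function('R')(-167, Function('Q')(T, -11)), -49371), -1) = Pow(Add(Add(7, Mul(4, Add(-3, Mul(3, -11)))), -49371), -1) = Pow(Add(Add(7, Mul(4, Add(-3, -33))), -49371), -1) = Pow(Add(Add(7, Mul(4, -36)), -49371), -1) = Pow(Add(Add(7, -144), -49371), -1) = Pow(Add(-137, -49371), -1) = Pow(-49508, -1) = Rational(-1, 49508)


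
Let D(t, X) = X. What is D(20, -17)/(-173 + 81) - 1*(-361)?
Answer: 33229/92 ≈ 361.18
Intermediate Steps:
D(20, -17)/(-173 + 81) - 1*(-361) = -17/(-173 + 81) - 1*(-361) = -17/(-92) + 361 = -17*(-1/92) + 361 = 17/92 + 361 = 33229/92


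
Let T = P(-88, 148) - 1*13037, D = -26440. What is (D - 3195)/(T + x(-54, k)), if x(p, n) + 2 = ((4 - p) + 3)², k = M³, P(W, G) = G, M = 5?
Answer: 5927/1834 ≈ 3.2317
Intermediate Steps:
T = -12889 (T = 148 - 1*13037 = 148 - 13037 = -12889)
k = 125 (k = 5³ = 125)
x(p, n) = -2 + (7 - p)² (x(p, n) = -2 + ((4 - p) + 3)² = -2 + (7 - p)²)
(D - 3195)/(T + x(-54, k)) = (-26440 - 3195)/(-12889 + (-2 + (-7 - 54)²)) = -29635/(-12889 + (-2 + (-61)²)) = -29635/(-12889 + (-2 + 3721)) = -29635/(-12889 + 3719) = -29635/(-9170) = -29635*(-1/9170) = 5927/1834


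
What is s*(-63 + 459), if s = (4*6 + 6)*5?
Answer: 59400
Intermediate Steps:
s = 150 (s = (24 + 6)*5 = 30*5 = 150)
s*(-63 + 459) = 150*(-63 + 459) = 150*396 = 59400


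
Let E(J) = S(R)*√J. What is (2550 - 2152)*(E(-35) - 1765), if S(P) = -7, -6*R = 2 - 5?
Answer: -702470 - 2786*I*√35 ≈ -7.0247e+5 - 16482.0*I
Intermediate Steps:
R = ½ (R = -(2 - 5)/6 = -⅙*(-3) = ½ ≈ 0.50000)
E(J) = -7*√J
(2550 - 2152)*(E(-35) - 1765) = (2550 - 2152)*(-7*I*√35 - 1765) = 398*(-7*I*√35 - 1765) = 398*(-1765 - 7*I*√35) = -702470 - 2786*I*√35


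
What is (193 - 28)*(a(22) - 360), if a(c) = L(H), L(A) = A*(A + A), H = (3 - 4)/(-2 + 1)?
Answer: -59070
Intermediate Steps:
H = 1 (H = -1/(-1) = -1*(-1) = 1)
L(A) = 2*A² (L(A) = A*(2*A) = 2*A²)
a(c) = 2 (a(c) = 2*1² = 2*1 = 2)
(193 - 28)*(a(22) - 360) = (193 - 28)*(2 - 360) = 165*(-358) = -59070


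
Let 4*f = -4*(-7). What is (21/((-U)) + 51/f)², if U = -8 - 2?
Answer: 431649/4900 ≈ 88.092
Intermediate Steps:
U = -10
f = 7 (f = (-4*(-7))/4 = (¼)*28 = 7)
(21/((-U)) + 51/f)² = (21/((-1*(-10))) + 51/7)² = (21/10 + 51*(⅐))² = (21*(⅒) + 51/7)² = (21/10 + 51/7)² = (657/70)² = 431649/4900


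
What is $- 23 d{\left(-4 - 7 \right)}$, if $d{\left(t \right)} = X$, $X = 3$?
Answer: $-69$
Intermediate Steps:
$d{\left(t \right)} = 3$
$- 23 d{\left(-4 - 7 \right)} = \left(-23\right) 3 = -69$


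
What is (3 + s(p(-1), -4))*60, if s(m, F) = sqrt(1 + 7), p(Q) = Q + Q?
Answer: 180 + 120*sqrt(2) ≈ 349.71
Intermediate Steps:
p(Q) = 2*Q
s(m, F) = 2*sqrt(2) (s(m, F) = sqrt(8) = 2*sqrt(2))
(3 + s(p(-1), -4))*60 = (3 + 2*sqrt(2))*60 = 180 + 120*sqrt(2)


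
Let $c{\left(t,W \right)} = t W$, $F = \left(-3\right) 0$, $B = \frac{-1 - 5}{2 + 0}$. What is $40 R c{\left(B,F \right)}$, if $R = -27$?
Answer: $0$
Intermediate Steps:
$B = -3$ ($B = - \frac{6}{2} = \left(-6\right) \frac{1}{2} = -3$)
$F = 0$
$c{\left(t,W \right)} = W t$
$40 R c{\left(B,F \right)} = 40 \left(-27\right) 0 \left(-3\right) = \left(-1080\right) 0 = 0$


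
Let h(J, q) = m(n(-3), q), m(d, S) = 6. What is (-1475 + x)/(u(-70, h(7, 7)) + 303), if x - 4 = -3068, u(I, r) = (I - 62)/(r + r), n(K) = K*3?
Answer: -4539/292 ≈ -15.545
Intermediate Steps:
n(K) = 3*K
h(J, q) = 6
u(I, r) = (-62 + I)/(2*r) (u(I, r) = (-62 + I)/((2*r)) = (-62 + I)*(1/(2*r)) = (-62 + I)/(2*r))
x = -3064 (x = 4 - 3068 = -3064)
(-1475 + x)/(u(-70, h(7, 7)) + 303) = (-1475 - 3064)/((1/2)*(-62 - 70)/6 + 303) = -4539/((1/2)*(1/6)*(-132) + 303) = -4539/(-11 + 303) = -4539/292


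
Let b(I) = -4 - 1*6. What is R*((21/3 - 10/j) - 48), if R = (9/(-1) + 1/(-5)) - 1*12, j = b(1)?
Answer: 848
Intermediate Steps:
b(I) = -10 (b(I) = -4 - 6 = -10)
j = -10
R = -106/5 (R = (9*(-1) + 1*(-1/5)) - 12 = (-9 - 1/5) - 12 = -46/5 - 12 = -106/5 ≈ -21.200)
R*((21/3 - 10/j) - 48) = -106*((21/3 - 10/(-10)) - 48)/5 = -106*((21*(1/3) - 10*(-1/10)) - 48)/5 = -106*((7 + 1) - 48)/5 = -106*(8 - 48)/5 = -106/5*(-40) = 848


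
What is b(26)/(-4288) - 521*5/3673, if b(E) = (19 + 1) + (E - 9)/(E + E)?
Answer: -584734841/818990848 ≈ -0.71397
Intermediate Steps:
b(E) = 20 + (-9 + E)/(2*E) (b(E) = 20 + (-9 + E)/((2*E)) = 20 + (-9 + E)*(1/(2*E)) = 20 + (-9 + E)/(2*E))
b(26)/(-4288) - 521*5/3673 = ((½)*(-9 + 41*26)/26)/(-4288) - 521*5/3673 = ((½)*(1/26)*(-9 + 1066))*(-1/4288) - 2605*1/3673 = ((½)*(1/26)*1057)*(-1/4288) - 2605/3673 = (1057/52)*(-1/4288) - 2605/3673 = -1057/222976 - 2605/3673 = -584734841/818990848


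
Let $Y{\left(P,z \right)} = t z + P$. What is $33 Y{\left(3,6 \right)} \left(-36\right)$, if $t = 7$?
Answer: $-53460$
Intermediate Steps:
$Y{\left(P,z \right)} = P + 7 z$ ($Y{\left(P,z \right)} = 7 z + P = P + 7 z$)
$33 Y{\left(3,6 \right)} \left(-36\right) = 33 \left(3 + 7 \cdot 6\right) \left(-36\right) = 33 \left(3 + 42\right) \left(-36\right) = 33 \cdot 45 \left(-36\right) = 1485 \left(-36\right) = -53460$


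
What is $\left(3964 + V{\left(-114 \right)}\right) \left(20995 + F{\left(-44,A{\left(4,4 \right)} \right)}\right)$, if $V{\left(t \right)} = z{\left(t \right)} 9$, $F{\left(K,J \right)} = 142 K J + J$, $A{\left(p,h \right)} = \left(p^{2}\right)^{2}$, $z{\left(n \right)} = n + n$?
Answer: $-3017589144$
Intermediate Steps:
$z{\left(n \right)} = 2 n$
$A{\left(p,h \right)} = p^{4}$
$F{\left(K,J \right)} = J + 142 J K$ ($F{\left(K,J \right)} = 142 J K + J = J + 142 J K$)
$V{\left(t \right)} = 18 t$ ($V{\left(t \right)} = 2 t 9 = 18 t$)
$\left(3964 + V{\left(-114 \right)}\right) \left(20995 + F{\left(-44,A{\left(4,4 \right)} \right)}\right) = \left(3964 + 18 \left(-114\right)\right) \left(20995 + 4^{4} \left(1 + 142 \left(-44\right)\right)\right) = \left(3964 - 2052\right) \left(20995 + 256 \left(1 - 6248\right)\right) = 1912 \left(20995 + 256 \left(-6247\right)\right) = 1912 \left(20995 - 1599232\right) = 1912 \left(-1578237\right) = -3017589144$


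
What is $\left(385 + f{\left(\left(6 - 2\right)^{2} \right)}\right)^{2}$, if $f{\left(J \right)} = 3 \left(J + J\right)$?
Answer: $231361$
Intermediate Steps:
$f{\left(J \right)} = 6 J$ ($f{\left(J \right)} = 3 \cdot 2 J = 6 J$)
$\left(385 + f{\left(\left(6 - 2\right)^{2} \right)}\right)^{2} = \left(385 + 6 \left(6 - 2\right)^{2}\right)^{2} = \left(385 + 6 \cdot 4^{2}\right)^{2} = \left(385 + 6 \cdot 16\right)^{2} = \left(385 + 96\right)^{2} = 481^{2} = 231361$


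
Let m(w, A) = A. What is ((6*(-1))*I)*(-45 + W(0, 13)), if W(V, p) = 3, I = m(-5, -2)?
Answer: -504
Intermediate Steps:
I = -2
((6*(-1))*I)*(-45 + W(0, 13)) = ((6*(-1))*(-2))*(-45 + 3) = -6*(-2)*(-42) = 12*(-42) = -504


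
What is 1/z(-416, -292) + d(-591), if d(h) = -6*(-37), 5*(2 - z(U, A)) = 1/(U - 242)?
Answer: 1464272/6581 ≈ 222.50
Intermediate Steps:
z(U, A) = 2 - 1/(5*(-242 + U)) (z(U, A) = 2 - 1/(5*(U - 242)) = 2 - 1/(5*(-242 + U)))
d(h) = 222
1/z(-416, -292) + d(-591) = 1/((-2421 + 10*(-416))/(5*(-242 - 416))) + 222 = 1/((⅕)*(-2421 - 4160)/(-658)) + 222 = 1/((⅕)*(-1/658)*(-6581)) + 222 = 1/(6581/3290) + 222 = 3290/6581 + 222 = 1464272/6581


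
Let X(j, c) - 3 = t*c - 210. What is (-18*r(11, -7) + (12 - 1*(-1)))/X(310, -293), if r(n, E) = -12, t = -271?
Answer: 229/79196 ≈ 0.0028916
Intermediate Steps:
X(j, c) = -207 - 271*c (X(j, c) = 3 + (-271*c - 210) = 3 + (-210 - 271*c) = -207 - 271*c)
(-18*r(11, -7) + (12 - 1*(-1)))/X(310, -293) = (-18*(-12) + (12 - 1*(-1)))/(-207 - 271*(-293)) = (216 + (12 + 1))/(-207 + 79403) = (216 + 13)/79196 = 229*(1/79196) = 229/79196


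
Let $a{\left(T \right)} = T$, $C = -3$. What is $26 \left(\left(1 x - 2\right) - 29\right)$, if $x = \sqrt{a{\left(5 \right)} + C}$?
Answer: $-806 + 26 \sqrt{2} \approx -769.23$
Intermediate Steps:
$x = \sqrt{2}$ ($x = \sqrt{5 - 3} = \sqrt{2} \approx 1.4142$)
$26 \left(\left(1 x - 2\right) - 29\right) = 26 \left(\left(1 \sqrt{2} - 2\right) - 29\right) = 26 \left(\left(\sqrt{2} - 2\right) - 29\right) = 26 \left(\left(-2 + \sqrt{2}\right) - 29\right) = 26 \left(-31 + \sqrt{2}\right) = -806 + 26 \sqrt{2}$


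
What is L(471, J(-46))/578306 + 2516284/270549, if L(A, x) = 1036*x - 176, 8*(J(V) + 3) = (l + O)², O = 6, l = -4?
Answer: 727216898185/78230054997 ≈ 9.2959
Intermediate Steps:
J(V) = -5/2 (J(V) = -3 + (-4 + 6)²/8 = -3 + (⅛)*2² = -3 + (⅛)*4 = -3 + ½ = -5/2)
L(A, x) = -176 + 1036*x
L(471, J(-46))/578306 + 2516284/270549 = (-176 + 1036*(-5/2))/578306 + 2516284/270549 = (-176 - 2590)*(1/578306) + 2516284*(1/270549) = -2766*1/578306 + 2516284/270549 = -1383/289153 + 2516284/270549 = 727216898185/78230054997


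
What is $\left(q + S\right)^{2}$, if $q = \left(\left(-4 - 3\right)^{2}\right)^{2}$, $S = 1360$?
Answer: $14145121$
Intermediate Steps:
$q = 2401$ ($q = \left(\left(-7\right)^{2}\right)^{2} = 49^{2} = 2401$)
$\left(q + S\right)^{2} = \left(2401 + 1360\right)^{2} = 3761^{2} = 14145121$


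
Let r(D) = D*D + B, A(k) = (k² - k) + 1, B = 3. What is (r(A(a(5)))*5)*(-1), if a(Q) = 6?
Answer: -4820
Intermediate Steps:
A(k) = 1 + k² - k
r(D) = 3 + D² (r(D) = D*D + 3 = D² + 3 = 3 + D²)
(r(A(a(5)))*5)*(-1) = ((3 + (1 + 6² - 1*6)²)*5)*(-1) = ((3 + (1 + 36 - 6)²)*5)*(-1) = ((3 + 31²)*5)*(-1) = ((3 + 961)*5)*(-1) = (964*5)*(-1) = 4820*(-1) = -4820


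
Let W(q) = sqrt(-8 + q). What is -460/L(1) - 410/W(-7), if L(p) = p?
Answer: -460 + 82*I*sqrt(15)/3 ≈ -460.0 + 105.86*I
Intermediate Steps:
-460/L(1) - 410/W(-7) = -460/1 - 410/sqrt(-8 - 7) = -460*1 - 410*(-I*sqrt(15)/15) = -460 - 410*(-I*sqrt(15)/15) = -460 - (-82)*I*sqrt(15)/3 = -460 + 82*I*sqrt(15)/3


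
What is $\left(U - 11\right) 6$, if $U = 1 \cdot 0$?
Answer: $-66$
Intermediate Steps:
$U = 0$
$\left(U - 11\right) 6 = \left(0 - 11\right) 6 = \left(-11\right) 6 = -66$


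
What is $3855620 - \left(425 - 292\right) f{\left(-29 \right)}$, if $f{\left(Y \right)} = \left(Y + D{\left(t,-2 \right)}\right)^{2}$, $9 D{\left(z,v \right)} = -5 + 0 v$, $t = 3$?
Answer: $\frac{302894672}{81} \approx 3.7394 \cdot 10^{6}$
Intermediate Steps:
$D{\left(z,v \right)} = - \frac{5}{9}$ ($D{\left(z,v \right)} = \frac{-5 + 0 v}{9} = \frac{-5 + 0}{9} = \frac{1}{9} \left(-5\right) = - \frac{5}{9}$)
$f{\left(Y \right)} = \left(- \frac{5}{9} + Y\right)^{2}$ ($f{\left(Y \right)} = \left(Y - \frac{5}{9}\right)^{2} = \left(- \frac{5}{9} + Y\right)^{2}$)
$3855620 - \left(425 - 292\right) f{\left(-29 \right)} = 3855620 - \left(425 - 292\right) \frac{\left(-5 + 9 \left(-29\right)\right)^{2}}{81} = 3855620 - 133 \frac{\left(-5 - 261\right)^{2}}{81} = 3855620 - 133 \frac{\left(-266\right)^{2}}{81} = 3855620 - 133 \cdot \frac{1}{81} \cdot 70756 = 3855620 - 133 \cdot \frac{70756}{81} = 3855620 - \frac{9410548}{81} = \frac{302894672}{81}$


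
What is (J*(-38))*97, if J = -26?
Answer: 95836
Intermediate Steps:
(J*(-38))*97 = -26*(-38)*97 = 988*97 = 95836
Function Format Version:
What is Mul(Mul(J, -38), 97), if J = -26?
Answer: 95836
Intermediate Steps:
Mul(Mul(J, -38), 97) = Mul(Mul(-26, -38), 97) = Mul(988, 97) = 95836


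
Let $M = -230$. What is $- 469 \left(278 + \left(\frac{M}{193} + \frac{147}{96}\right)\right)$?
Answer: $- \frac{806222725}{6176} \approx -1.3054 \cdot 10^{5}$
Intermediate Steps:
$- 469 \left(278 + \left(\frac{M}{193} + \frac{147}{96}\right)\right) = - 469 \left(278 + \left(- \frac{230}{193} + \frac{147}{96}\right)\right) = - 469 \left(278 + \left(\left(-230\right) \frac{1}{193} + 147 \cdot \frac{1}{96}\right)\right) = - 469 \left(278 + \left(- \frac{230}{193} + \frac{49}{32}\right)\right) = - 469 \left(278 + \frac{2097}{6176}\right) = - \frac{469 \cdot 1719025}{6176} = \left(-1\right) \frac{806222725}{6176} = - \frac{806222725}{6176}$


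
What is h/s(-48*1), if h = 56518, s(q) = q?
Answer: -28259/24 ≈ -1177.5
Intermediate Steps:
h/s(-48*1) = 56518/((-48*1)) = 56518/(-48) = 56518*(-1/48) = -28259/24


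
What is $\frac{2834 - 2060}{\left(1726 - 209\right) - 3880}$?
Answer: $- \frac{774}{2363} \approx -0.32755$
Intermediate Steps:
$\frac{2834 - 2060}{\left(1726 - 209\right) - 3880} = \frac{774}{\left(1726 - 209\right) - 3880} = \frac{774}{1517 - 3880} = \frac{774}{-2363} = 774 \left(- \frac{1}{2363}\right) = - \frac{774}{2363}$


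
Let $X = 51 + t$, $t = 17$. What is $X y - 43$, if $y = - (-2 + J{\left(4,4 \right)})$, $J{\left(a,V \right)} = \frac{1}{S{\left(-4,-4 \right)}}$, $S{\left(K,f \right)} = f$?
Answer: $110$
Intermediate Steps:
$J{\left(a,V \right)} = - \frac{1}{4}$ ($J{\left(a,V \right)} = \frac{1}{-4} = - \frac{1}{4}$)
$X = 68$ ($X = 51 + 17 = 68$)
$y = \frac{9}{4}$ ($y = - (-2 - \frac{1}{4}) = \left(-1\right) \left(- \frac{9}{4}\right) = \frac{9}{4} \approx 2.25$)
$X y - 43 = 68 \cdot \frac{9}{4} - 43 = 153 - 43 = 110$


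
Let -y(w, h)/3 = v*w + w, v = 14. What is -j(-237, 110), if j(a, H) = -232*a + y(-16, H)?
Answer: -55704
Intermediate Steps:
y(w, h) = -45*w (y(w, h) = -3*(14*w + w) = -45*w)
j(a, H) = 720 - 232*a (j(a, H) = -232*a - 45*(-16) = -232*a + 720 = 720 - 232*a)
-j(-237, 110) = -(720 - 232*(-237)) = -(720 + 54984) = -1*55704 = -55704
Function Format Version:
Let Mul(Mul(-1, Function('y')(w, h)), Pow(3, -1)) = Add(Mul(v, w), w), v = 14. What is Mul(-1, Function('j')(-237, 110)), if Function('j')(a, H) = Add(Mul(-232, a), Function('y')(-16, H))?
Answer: -55704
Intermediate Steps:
Function('y')(w, h) = Mul(-45, w) (Function('y')(w, h) = Mul(-3, Add(Mul(14, w), w)) = Mul(-3, Mul(15, w)) = Mul(-45, w))
Function('j')(a, H) = Add(720, Mul(-232, a)) (Function('j')(a, H) = Add(Mul(-232, a), Mul(-45, -16)) = Add(Mul(-232, a), 720) = Add(720, Mul(-232, a)))
Mul(-1, Function('j')(-237, 110)) = Mul(-1, Add(720, Mul(-232, -237))) = Mul(-1, Add(720, 54984)) = Mul(-1, 55704) = -55704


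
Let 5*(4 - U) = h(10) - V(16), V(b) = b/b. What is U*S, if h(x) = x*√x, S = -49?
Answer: -1029/5 + 98*√10 ≈ 104.10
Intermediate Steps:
V(b) = 1
h(x) = x^(3/2)
U = 21/5 - 2*√10 (U = 4 - (10^(3/2) - 1*1)/5 = 4 - (10*√10 - 1)/5 = 4 - (-1 + 10*√10)/5 = 4 + (⅕ - 2*√10) = 21/5 - 2*√10 ≈ -2.1246)
U*S = (21/5 - 2*√10)*(-49) = -1029/5 + 98*√10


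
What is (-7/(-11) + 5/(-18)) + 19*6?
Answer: 22643/198 ≈ 114.36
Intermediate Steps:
(-7/(-11) + 5/(-18)) + 19*6 = (-7*(-1/11) + 5*(-1/18)) + 114 = (7/11 - 5/18) + 114 = 71/198 + 114 = 22643/198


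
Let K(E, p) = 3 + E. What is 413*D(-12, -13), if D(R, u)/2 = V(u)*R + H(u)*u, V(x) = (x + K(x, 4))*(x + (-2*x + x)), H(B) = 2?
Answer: -21476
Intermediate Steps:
V(x) = 0 (V(x) = (x + (3 + x))*(x + (-2*x + x)) = (3 + 2*x)*(x - x) = (3 + 2*x)*0 = 0)
D(R, u) = 4*u (D(R, u) = 2*(0*R + 2*u) = 2*(0 + 2*u) = 2*(2*u) = 4*u)
413*D(-12, -13) = 413*(4*(-13)) = 413*(-52) = -21476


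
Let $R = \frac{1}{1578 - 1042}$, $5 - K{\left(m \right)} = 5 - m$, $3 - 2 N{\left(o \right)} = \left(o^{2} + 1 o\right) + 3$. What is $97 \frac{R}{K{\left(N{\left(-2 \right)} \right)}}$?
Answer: $- \frac{97}{536} \approx -0.18097$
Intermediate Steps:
$N{\left(o \right)} = - \frac{o}{2} - \frac{o^{2}}{2}$ ($N{\left(o \right)} = \frac{3}{2} - \frac{\left(o^{2} + 1 o\right) + 3}{2} = \frac{3}{2} - \frac{\left(o^{2} + o\right) + 3}{2} = \frac{3}{2} - \frac{\left(o + o^{2}\right) + 3}{2} = \frac{3}{2} - \frac{3 + o + o^{2}}{2} = \frac{3}{2} - \left(\frac{3}{2} + \frac{o}{2} + \frac{o^{2}}{2}\right) = - \frac{o}{2} - \frac{o^{2}}{2}$)
$K{\left(m \right)} = m$ ($K{\left(m \right)} = 5 - \left(5 - m\right) = 5 + \left(-5 + m\right) = m$)
$R = \frac{1}{536} \approx 0.0018657$
$97 \frac{R}{K{\left(N{\left(-2 \right)} \right)}} = 97 \frac{1}{536 \left(\left(- \frac{1}{2}\right) \left(-2\right) \left(1 - 2\right)\right)} = 97 \frac{1}{536 \left(\left(- \frac{1}{2}\right) \left(-2\right) \left(-1\right)\right)} = 97 \frac{1}{536 \left(-1\right)} = 97 \cdot \frac{1}{536} \left(-1\right) = 97 \left(- \frac{1}{536}\right) = - \frac{97}{536}$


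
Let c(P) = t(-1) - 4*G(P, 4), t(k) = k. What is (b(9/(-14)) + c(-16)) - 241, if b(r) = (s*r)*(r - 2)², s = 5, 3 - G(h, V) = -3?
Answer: -791509/2744 ≈ -288.45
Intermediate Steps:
G(h, V) = 6 (G(h, V) = 3 - 1*(-3) = 3 + 3 = 6)
c(P) = -25 (c(P) = -1 - 4*6 = -1 - 24 = -25)
b(r) = 5*r*(-2 + r)² (b(r) = (5*r)*(r - 2)² = (5*r)*(-2 + r)² = 5*r*(-2 + r)²)
(b(9/(-14)) + c(-16)) - 241 = (5*(9/(-14))*(-2 + 9/(-14))² - 25) - 241 = (5*(9*(-1/14))*(-2 + 9*(-1/14))² - 25) - 241 = (5*(-9/14)*(-2 - 9/14)² - 25) - 241 = (5*(-9/14)*(-37/14)² - 25) - 241 = (5*(-9/14)*(1369/196) - 25) - 241 = (-61605/2744 - 25) - 241 = -130205/2744 - 241 = -791509/2744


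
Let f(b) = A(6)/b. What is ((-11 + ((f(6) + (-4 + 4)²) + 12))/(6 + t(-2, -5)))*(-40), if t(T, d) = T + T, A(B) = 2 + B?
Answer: -140/3 ≈ -46.667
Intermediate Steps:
f(b) = 8/b (f(b) = (2 + 6)/b = 8/b)
t(T, d) = 2*T
((-11 + ((f(6) + (-4 + 4)²) + 12))/(6 + t(-2, -5)))*(-40) = ((-11 + ((8/6 + (-4 + 4)²) + 12))/(6 + 2*(-2)))*(-40) = ((-11 + ((8*(⅙) + 0²) + 12))/(6 - 4))*(-40) = ((-11 + ((4/3 + 0) + 12))/2)*(-40) = ((-11 + (4/3 + 12))*(½))*(-40) = ((-11 + 40/3)*(½))*(-40) = ((7/3)*(½))*(-40) = (7/6)*(-40) = -140/3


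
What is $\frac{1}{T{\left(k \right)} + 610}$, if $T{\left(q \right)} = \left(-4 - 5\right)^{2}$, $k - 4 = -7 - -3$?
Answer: $\frac{1}{691} \approx 0.0014472$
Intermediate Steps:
$k = 0$ ($k = 4 - 4 = 0$)
$T{\left(q \right)} = 81$ ($T{\left(q \right)} = \left(-9\right)^{2} = 81$)
$\frac{1}{T{\left(k \right)} + 610} = \frac{1}{81 + 610} = \frac{1}{691}$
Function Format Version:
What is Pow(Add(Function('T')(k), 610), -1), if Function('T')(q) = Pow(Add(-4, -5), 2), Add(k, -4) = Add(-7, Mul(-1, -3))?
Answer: Rational(1, 691) ≈ 0.0014472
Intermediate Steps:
k = 0 (k = Add(4, Add(-7, Mul(-1, -3))) = Add(4, Add(-7, 3)) = Add(4, -4) = 0)
Function('T')(q) = 81 (Function('T')(q) = Pow(-9, 2) = 81)
Pow(Add(Function('T')(k), 610), -1) = Pow(Add(81, 610), -1) = Pow(691, -1) = Rational(1, 691)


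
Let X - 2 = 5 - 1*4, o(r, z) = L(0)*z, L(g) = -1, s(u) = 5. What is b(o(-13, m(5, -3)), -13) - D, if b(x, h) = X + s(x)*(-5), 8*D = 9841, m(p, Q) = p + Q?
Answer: -10017/8 ≈ -1252.1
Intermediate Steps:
m(p, Q) = Q + p
o(r, z) = -z
X = 3 (X = 2 + (5 - 1*4) = 2 + (5 - 4) = 2 + 1 = 3)
D = 9841/8 (D = (1/8)*9841 = 9841/8 ≈ 1230.1)
b(x, h) = -22 (b(x, h) = 3 + 5*(-5) = 3 - 25 = -22)
b(o(-13, m(5, -3)), -13) - D = -22 - 1*9841/8 = -22 - 9841/8 = -10017/8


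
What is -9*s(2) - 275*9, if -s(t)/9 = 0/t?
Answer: -2475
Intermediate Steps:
s(t) = 0 (s(t) = -0/t = -9*0 = 0)
-9*s(2) - 275*9 = -9*0 - 275*9 = 0 - 2475 = -2475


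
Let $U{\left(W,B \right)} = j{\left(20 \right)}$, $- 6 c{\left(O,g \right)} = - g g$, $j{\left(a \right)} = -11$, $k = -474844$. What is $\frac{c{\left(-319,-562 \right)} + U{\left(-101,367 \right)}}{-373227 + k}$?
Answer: $- \frac{157889}{2544213} \approx -0.062058$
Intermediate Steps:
$c{\left(O,g \right)} = \frac{g^{2}}{6}$ ($c{\left(O,g \right)} = - \frac{- g g}{6} = - \frac{\left(-1\right) g^{2}}{6} = \frac{g^{2}}{6}$)
$U{\left(W,B \right)} = -11$
$\frac{c{\left(-319,-562 \right)} + U{\left(-101,367 \right)}}{-373227 + k} = \frac{\frac{\left(-562\right)^{2}}{6} - 11}{-373227 - 474844} = \frac{\frac{1}{6} \cdot 315844 - 11}{-848071} = \left(\frac{157922}{3} - 11\right) \left(- \frac{1}{848071}\right) = \frac{157889}{3} \left(- \frac{1}{848071}\right) = - \frac{157889}{2544213}$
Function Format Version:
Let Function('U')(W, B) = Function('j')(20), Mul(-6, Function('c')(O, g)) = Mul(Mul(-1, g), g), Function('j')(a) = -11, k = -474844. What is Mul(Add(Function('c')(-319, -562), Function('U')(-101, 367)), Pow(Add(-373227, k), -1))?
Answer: Rational(-157889, 2544213) ≈ -0.062058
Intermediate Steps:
Function('c')(O, g) = Mul(Rational(1, 6), Pow(g, 2)) (Function('c')(O, g) = Mul(Rational(-1, 6), Mul(Mul(-1, g), g)) = Mul(Rational(-1, 6), Mul(-1, Pow(g, 2))) = Mul(Rational(1, 6), Pow(g, 2)))
Function('U')(W, B) = -11
Mul(Add(Function('c')(-319, -562), Function('U')(-101, 367)), Pow(Add(-373227, k), -1)) = Mul(Add(Mul(Rational(1, 6), Pow(-562, 2)), -11), Pow(Add(-373227, -474844), -1)) = Mul(Add(Mul(Rational(1, 6), 315844), -11), Pow(-848071, -1)) = Mul(Add(Rational(157922, 3), -11), Rational(-1, 848071)) = Mul(Rational(157889, 3), Rational(-1, 848071)) = Rational(-157889, 2544213)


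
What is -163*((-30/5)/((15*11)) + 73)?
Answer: -654119/55 ≈ -11893.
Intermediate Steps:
-163*((-30/5)/((15*11)) + 73) = -163*(-30/5/165 + 73) = -163*(-5*6/5*(1/165) + 73) = -163*(-6*1/165 + 73) = -163*(-2/55 + 73) = -163*4013/55 = -654119/55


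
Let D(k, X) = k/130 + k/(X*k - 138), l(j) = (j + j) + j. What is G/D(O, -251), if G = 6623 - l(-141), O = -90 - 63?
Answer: -2336664980/391629 ≈ -5966.5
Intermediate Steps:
l(j) = 3*j (l(j) = 2*j + j = 3*j)
O = -153
D(k, X) = k/130 + k/(-138 + X*k) (D(k, X) = k*(1/130) + k/(-138 + X*k) = k/130 + k/(-138 + X*k))
G = 7046 (G = 6623 - 3*(-141) = 6623 - 1*(-423) = 6623 + 423 = 7046)
G/D(O, -251) = 7046/(((1/130)*(-153)*(-8 - 251*(-153))/(-138 - 251*(-153)))) = 7046/(((1/130)*(-153)*(-8 + 38403)/(-138 + 38403))) = 7046/(((1/130)*(-153)*38395/38265)) = 7046/(((1/130)*(-153)*(1/38265)*38395)) = 7046/(-391629/331630) = 7046*(-331630/391629) = -2336664980/391629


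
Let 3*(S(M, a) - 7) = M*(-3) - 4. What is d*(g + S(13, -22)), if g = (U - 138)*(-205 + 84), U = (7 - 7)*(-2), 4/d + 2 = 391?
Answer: 200288/1167 ≈ 171.63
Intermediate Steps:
d = 4/389 (d = 4/(-2 + 391) = 4/389 ≈ 0.010283)
U = 0 (U = 0*(-2) = 0)
g = 16698 (g = (0 - 138)*(-205 + 84) = -138*(-121) = 16698)
S(M, a) = 17/3 - M (S(M, a) = 7 + (M*(-3) - 4)/3 = 7 + (-3*M - 4)/3 = 7 + (-4 - 3*M)/3 = 7 + (-4/3 - M) = 17/3 - M)
d*(g + S(13, -22)) = 4*(16698 + (17/3 - 1*13))/389 = 4*(16698 + (17/3 - 13))/389 = 4*(16698 - 22/3)/389 = (4/389)*(50072/3) = 200288/1167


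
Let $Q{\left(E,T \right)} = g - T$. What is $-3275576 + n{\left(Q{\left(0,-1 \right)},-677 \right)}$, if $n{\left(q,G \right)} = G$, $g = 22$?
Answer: $-3276253$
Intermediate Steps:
$Q{\left(E,T \right)} = 22 - T$
$-3275576 + n{\left(Q{\left(0,-1 \right)},-677 \right)} = -3275576 - 677 = -3276253$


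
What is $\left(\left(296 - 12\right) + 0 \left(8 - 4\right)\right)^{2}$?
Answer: $80656$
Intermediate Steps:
$\left(\left(296 - 12\right) + 0 \left(8 - 4\right)\right)^{2} = \left(284 + 0 \cdot 4\right)^{2} = \left(284 + 0\right)^{2} = 284^{2} = 80656$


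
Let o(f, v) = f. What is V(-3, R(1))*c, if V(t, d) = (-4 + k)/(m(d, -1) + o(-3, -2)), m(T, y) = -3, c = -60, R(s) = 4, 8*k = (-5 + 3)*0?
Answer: -40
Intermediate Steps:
k = 0 (k = ((-5 + 3)*0)/8 = (-2*0)/8 = (1/8)*0 = 0)
V(t, d) = 2/3 (V(t, d) = (-4 + 0)/(-3 - 3) = -4/(-6) = -4*(-1/6) = 2/3)
V(-3, R(1))*c = (2/3)*(-60) = -40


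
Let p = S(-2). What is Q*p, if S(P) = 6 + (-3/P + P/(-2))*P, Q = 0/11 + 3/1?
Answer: 3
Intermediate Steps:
Q = 3 (Q = 0*(1/11) + 3*1 = 0 + 3 = 3)
S(P) = 6 + P*(-3/P - P/2) (S(P) = 6 + (-3/P + P*(-½))*P = 6 + (-3/P - P/2)*P = 6 + P*(-3/P - P/2))
p = 1 (p = 3 - ½*(-2)² = 3 - ½*4 = 3 - 2 = 1)
Q*p = 3*1 = 3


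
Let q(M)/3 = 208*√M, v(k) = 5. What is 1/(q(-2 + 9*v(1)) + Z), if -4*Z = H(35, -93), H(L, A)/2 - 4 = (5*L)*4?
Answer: 11/519352 + 39*√43/1038704 ≈ 0.00026739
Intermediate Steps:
H(L, A) = 8 + 40*L (H(L, A) = 8 + 2*((5*L)*4) = 8 + 2*(20*L) = 8 + 40*L)
q(M) = 624*√M (q(M) = 3*(208*√M) = 624*√M)
Z = -352 (Z = -(8 + 40*35)/4 = -(8 + 1400)/4 = -¼*1408 = -352)
1/(q(-2 + 9*v(1)) + Z) = 1/(624*√(-2 + 9*5) - 352) = 1/(624*√(-2 + 45) - 352) = 1/(624*√43 - 352) = 1/(-352 + 624*√43)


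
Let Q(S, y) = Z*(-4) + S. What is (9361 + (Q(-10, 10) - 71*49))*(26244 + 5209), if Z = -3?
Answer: 185069452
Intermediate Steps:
Q(S, y) = 12 + S (Q(S, y) = -3*(-4) + S = 12 + S)
(9361 + (Q(-10, 10) - 71*49))*(26244 + 5209) = (9361 + ((12 - 10) - 71*49))*(26244 + 5209) = (9361 + (2 - 3479))*31453 = (9361 - 3477)*31453 = 5884*31453 = 185069452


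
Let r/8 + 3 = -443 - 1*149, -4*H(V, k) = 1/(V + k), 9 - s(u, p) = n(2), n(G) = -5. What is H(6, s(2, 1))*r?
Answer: 119/2 ≈ 59.500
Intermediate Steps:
s(u, p) = 14 (s(u, p) = 9 - 1*(-5) = 9 + 5 = 14)
H(V, k) = -1/(4*(V + k))
r = -4760 (r = -24 + 8*(-443 - 1*149) = -24 + 8*(-443 - 149) = -24 + 8*(-592) = -24 - 4736 = -4760)
H(6, s(2, 1))*r = -1/(4*6 + 4*14)*(-4760) = -1/(24 + 56)*(-4760) = -1/80*(-4760) = 119/2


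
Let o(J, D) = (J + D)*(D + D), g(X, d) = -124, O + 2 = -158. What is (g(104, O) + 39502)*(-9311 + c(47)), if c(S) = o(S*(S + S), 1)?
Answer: -18625794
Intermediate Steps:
O = -160 (O = -2 - 158 = -160)
o(J, D) = 2*D*(D + J) (o(J, D) = (D + J)*(2*D) = 2*D*(D + J))
c(S) = 2 + 4*S² (c(S) = 2*1*(1 + S*(S + S)) = 2*1*(1 + S*(2*S)) = 2*1*(1 + 2*S²) = 2 + 4*S²)
(g(104, O) + 39502)*(-9311 + c(47)) = (-124 + 39502)*(-9311 + (2 + 4*47²)) = 39378*(-9311 + (2 + 4*2209)) = 39378*(-9311 + (2 + 8836)) = 39378*(-9311 + 8838) = 39378*(-473) = -18625794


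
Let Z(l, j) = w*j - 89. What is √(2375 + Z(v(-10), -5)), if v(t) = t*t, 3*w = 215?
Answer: √17349/3 ≈ 43.905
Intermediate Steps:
w = 215/3 (w = (⅓)*215 = 215/3 ≈ 71.667)
v(t) = t²
Z(l, j) = -89 + 215*j/3 (Z(l, j) = 215*j/3 - 89 = -89 + 215*j/3)
√(2375 + Z(v(-10), -5)) = √(2375 + (-89 + (215/3)*(-5))) = √(2375 + (-89 - 1075/3)) = √(2375 - 1342/3) = √(5783/3) = √17349/3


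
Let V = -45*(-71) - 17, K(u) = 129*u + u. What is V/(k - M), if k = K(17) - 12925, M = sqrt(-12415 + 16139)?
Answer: -34052270/114807501 + 44492*sqrt(19)/114807501 ≈ -0.29491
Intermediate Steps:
K(u) = 130*u
M = 14*sqrt(19) (M = sqrt(3724) = 14*sqrt(19) ≈ 61.025)
V = 3178 (V = 3195 - 17 = 3178)
k = -10715 (k = 130*17 - 12925 = 2210 - 12925 = -10715)
V/(k - M) = 3178/(-10715 - 14*sqrt(19))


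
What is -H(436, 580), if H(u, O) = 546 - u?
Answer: -110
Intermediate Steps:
-H(436, 580) = -(546 - 1*436) = -(546 - 436) = -1*110 = -110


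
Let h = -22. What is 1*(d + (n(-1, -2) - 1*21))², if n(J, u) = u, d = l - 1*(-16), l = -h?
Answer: 225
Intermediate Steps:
l = 22 (l = -1*(-22) = 22)
d = 38 (d = 22 - 1*(-16) = 22 + 16 = 38)
1*(d + (n(-1, -2) - 1*21))² = 1*(38 + (-2 - 1*21))² = 1*(38 + (-2 - 21))² = 1*(38 - 23)² = 1*15² = 1*225 = 225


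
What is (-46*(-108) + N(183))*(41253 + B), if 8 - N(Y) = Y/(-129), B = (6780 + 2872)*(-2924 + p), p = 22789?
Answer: 41046103430757/43 ≈ 9.5456e+11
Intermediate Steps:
B = 191736980 (B = (6780 + 2872)*(-2924 + 22789) = 9652*19865 = 191736980)
N(Y) = 8 + Y/129 (N(Y) = 8 - Y/(-129) = 8 - Y*(-1)/129 = 8 - (-1)*Y/129 = 8 + Y/129)
(-46*(-108) + N(183))*(41253 + B) = (-46*(-108) + (8 + (1/129)*183))*(41253 + 191736980) = (4968 + (8 + 61/43))*191778233 = (4968 + 405/43)*191778233 = (214029/43)*191778233 = 41046103430757/43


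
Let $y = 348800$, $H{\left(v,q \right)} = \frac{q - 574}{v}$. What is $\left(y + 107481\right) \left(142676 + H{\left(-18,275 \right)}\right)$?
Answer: $\frac{1171942691227}{18} \approx 6.5108 \cdot 10^{10}$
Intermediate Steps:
$H{\left(v,q \right)} = \frac{-574 + q}{v}$
$\left(y + 107481\right) \left(142676 + H{\left(-18,275 \right)}\right) = \left(348800 + 107481\right) \left(142676 + \frac{-574 + 275}{-18}\right) = 456281 \left(142676 - - \frac{299}{18}\right) = 456281 \left(142676 + \frac{299}{18}\right) = 456281 \cdot \frac{2568467}{18} = \frac{1171942691227}{18}$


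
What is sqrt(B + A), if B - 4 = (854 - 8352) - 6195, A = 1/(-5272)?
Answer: I*sqrt(95117963062)/2636 ≈ 117.0*I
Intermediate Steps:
A = -1/5272 ≈ -0.00018968
B = -13689 (B = 4 + ((854 - 8352) - 6195) = 4 + (-7498 - 6195) = 4 - 13693 = -13689)
sqrt(B + A) = sqrt(-13689 - 1/5272) = sqrt(-72168409/5272) = I*sqrt(95117963062)/2636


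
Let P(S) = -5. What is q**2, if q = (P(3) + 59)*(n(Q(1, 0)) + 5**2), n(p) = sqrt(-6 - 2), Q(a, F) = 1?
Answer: 1799172 + 291600*I*sqrt(2) ≈ 1.7992e+6 + 4.1238e+5*I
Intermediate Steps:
n(p) = 2*I*sqrt(2) (n(p) = sqrt(-8) = 2*I*sqrt(2))
q = 1350 + 108*I*sqrt(2) (q = (-5 + 59)*(2*I*sqrt(2) + 5**2) = 54*(2*I*sqrt(2) + 25) = 54*(25 + 2*I*sqrt(2)) = 1350 + 108*I*sqrt(2) ≈ 1350.0 + 152.74*I)
q**2 = (1350 + 108*I*sqrt(2))**2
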